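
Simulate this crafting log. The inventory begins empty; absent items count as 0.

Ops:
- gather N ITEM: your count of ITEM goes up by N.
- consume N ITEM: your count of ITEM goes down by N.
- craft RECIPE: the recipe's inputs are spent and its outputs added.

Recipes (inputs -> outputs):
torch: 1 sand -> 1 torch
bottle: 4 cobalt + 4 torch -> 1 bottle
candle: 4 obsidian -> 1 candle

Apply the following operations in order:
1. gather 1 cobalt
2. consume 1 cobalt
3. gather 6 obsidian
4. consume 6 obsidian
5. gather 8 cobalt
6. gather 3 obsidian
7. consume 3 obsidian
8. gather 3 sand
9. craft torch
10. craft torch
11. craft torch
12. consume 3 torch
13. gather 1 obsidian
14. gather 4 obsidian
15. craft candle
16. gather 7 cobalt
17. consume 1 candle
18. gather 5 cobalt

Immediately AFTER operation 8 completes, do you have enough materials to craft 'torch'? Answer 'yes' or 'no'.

Answer: yes

Derivation:
After 1 (gather 1 cobalt): cobalt=1
After 2 (consume 1 cobalt): (empty)
After 3 (gather 6 obsidian): obsidian=6
After 4 (consume 6 obsidian): (empty)
After 5 (gather 8 cobalt): cobalt=8
After 6 (gather 3 obsidian): cobalt=8 obsidian=3
After 7 (consume 3 obsidian): cobalt=8
After 8 (gather 3 sand): cobalt=8 sand=3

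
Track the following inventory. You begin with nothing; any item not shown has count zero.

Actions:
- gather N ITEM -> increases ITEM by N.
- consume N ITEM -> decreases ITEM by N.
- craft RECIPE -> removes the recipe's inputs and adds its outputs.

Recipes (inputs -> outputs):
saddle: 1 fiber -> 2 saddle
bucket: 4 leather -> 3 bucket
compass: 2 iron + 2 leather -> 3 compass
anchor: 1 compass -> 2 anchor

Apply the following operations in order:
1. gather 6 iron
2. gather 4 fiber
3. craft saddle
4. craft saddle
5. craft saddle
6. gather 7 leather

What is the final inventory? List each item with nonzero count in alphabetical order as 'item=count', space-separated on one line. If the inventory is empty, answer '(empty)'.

After 1 (gather 6 iron): iron=6
After 2 (gather 4 fiber): fiber=4 iron=6
After 3 (craft saddle): fiber=3 iron=6 saddle=2
After 4 (craft saddle): fiber=2 iron=6 saddle=4
After 5 (craft saddle): fiber=1 iron=6 saddle=6
After 6 (gather 7 leather): fiber=1 iron=6 leather=7 saddle=6

Answer: fiber=1 iron=6 leather=7 saddle=6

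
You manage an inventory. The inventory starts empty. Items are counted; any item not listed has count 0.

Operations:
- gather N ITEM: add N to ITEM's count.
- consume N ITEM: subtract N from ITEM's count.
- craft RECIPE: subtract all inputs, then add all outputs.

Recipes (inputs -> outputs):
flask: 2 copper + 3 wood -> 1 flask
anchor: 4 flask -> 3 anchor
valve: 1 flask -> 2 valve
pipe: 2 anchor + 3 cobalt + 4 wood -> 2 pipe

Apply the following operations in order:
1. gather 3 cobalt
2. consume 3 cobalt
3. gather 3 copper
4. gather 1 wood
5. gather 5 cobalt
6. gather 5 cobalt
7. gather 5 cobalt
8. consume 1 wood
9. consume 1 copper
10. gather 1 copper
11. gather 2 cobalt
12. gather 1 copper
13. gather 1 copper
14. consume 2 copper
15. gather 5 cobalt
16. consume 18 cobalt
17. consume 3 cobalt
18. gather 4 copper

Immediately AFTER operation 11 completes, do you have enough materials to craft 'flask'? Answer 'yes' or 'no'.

After 1 (gather 3 cobalt): cobalt=3
After 2 (consume 3 cobalt): (empty)
After 3 (gather 3 copper): copper=3
After 4 (gather 1 wood): copper=3 wood=1
After 5 (gather 5 cobalt): cobalt=5 copper=3 wood=1
After 6 (gather 5 cobalt): cobalt=10 copper=3 wood=1
After 7 (gather 5 cobalt): cobalt=15 copper=3 wood=1
After 8 (consume 1 wood): cobalt=15 copper=3
After 9 (consume 1 copper): cobalt=15 copper=2
After 10 (gather 1 copper): cobalt=15 copper=3
After 11 (gather 2 cobalt): cobalt=17 copper=3

Answer: no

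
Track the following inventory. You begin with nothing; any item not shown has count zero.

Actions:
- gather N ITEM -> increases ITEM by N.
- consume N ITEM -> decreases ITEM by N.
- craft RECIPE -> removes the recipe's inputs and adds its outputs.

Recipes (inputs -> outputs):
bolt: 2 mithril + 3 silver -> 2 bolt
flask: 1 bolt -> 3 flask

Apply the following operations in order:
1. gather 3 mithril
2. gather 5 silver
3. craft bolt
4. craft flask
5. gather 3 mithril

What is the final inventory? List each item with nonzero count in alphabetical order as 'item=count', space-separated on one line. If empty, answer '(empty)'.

After 1 (gather 3 mithril): mithril=3
After 2 (gather 5 silver): mithril=3 silver=5
After 3 (craft bolt): bolt=2 mithril=1 silver=2
After 4 (craft flask): bolt=1 flask=3 mithril=1 silver=2
After 5 (gather 3 mithril): bolt=1 flask=3 mithril=4 silver=2

Answer: bolt=1 flask=3 mithril=4 silver=2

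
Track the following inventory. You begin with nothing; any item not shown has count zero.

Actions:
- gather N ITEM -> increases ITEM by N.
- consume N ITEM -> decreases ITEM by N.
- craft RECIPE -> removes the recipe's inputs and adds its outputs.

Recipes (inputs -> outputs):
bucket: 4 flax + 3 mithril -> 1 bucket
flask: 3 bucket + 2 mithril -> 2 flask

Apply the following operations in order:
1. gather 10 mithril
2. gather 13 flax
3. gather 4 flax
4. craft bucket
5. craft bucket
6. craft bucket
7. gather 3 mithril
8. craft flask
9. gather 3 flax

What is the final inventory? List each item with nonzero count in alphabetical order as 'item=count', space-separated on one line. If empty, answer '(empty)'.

After 1 (gather 10 mithril): mithril=10
After 2 (gather 13 flax): flax=13 mithril=10
After 3 (gather 4 flax): flax=17 mithril=10
After 4 (craft bucket): bucket=1 flax=13 mithril=7
After 5 (craft bucket): bucket=2 flax=9 mithril=4
After 6 (craft bucket): bucket=3 flax=5 mithril=1
After 7 (gather 3 mithril): bucket=3 flax=5 mithril=4
After 8 (craft flask): flask=2 flax=5 mithril=2
After 9 (gather 3 flax): flask=2 flax=8 mithril=2

Answer: flask=2 flax=8 mithril=2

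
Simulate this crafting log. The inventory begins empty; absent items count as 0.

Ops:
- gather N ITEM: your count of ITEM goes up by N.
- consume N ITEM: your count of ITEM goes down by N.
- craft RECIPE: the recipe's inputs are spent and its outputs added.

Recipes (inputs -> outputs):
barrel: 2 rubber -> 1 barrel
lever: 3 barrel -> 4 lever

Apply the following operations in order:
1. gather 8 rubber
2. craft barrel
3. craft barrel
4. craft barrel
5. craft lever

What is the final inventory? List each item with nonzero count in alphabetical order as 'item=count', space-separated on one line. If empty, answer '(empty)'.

Answer: lever=4 rubber=2

Derivation:
After 1 (gather 8 rubber): rubber=8
After 2 (craft barrel): barrel=1 rubber=6
After 3 (craft barrel): barrel=2 rubber=4
After 4 (craft barrel): barrel=3 rubber=2
After 5 (craft lever): lever=4 rubber=2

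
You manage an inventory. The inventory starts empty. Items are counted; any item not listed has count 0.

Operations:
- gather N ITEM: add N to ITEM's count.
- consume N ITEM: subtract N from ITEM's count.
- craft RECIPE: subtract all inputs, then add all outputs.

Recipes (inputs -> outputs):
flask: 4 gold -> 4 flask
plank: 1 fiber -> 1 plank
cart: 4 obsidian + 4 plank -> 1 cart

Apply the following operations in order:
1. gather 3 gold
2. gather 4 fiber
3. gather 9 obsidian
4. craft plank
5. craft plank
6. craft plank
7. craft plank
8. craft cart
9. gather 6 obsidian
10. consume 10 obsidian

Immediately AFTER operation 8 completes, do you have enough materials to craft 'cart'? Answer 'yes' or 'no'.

Answer: no

Derivation:
After 1 (gather 3 gold): gold=3
After 2 (gather 4 fiber): fiber=4 gold=3
After 3 (gather 9 obsidian): fiber=4 gold=3 obsidian=9
After 4 (craft plank): fiber=3 gold=3 obsidian=9 plank=1
After 5 (craft plank): fiber=2 gold=3 obsidian=9 plank=2
After 6 (craft plank): fiber=1 gold=3 obsidian=9 plank=3
After 7 (craft plank): gold=3 obsidian=9 plank=4
After 8 (craft cart): cart=1 gold=3 obsidian=5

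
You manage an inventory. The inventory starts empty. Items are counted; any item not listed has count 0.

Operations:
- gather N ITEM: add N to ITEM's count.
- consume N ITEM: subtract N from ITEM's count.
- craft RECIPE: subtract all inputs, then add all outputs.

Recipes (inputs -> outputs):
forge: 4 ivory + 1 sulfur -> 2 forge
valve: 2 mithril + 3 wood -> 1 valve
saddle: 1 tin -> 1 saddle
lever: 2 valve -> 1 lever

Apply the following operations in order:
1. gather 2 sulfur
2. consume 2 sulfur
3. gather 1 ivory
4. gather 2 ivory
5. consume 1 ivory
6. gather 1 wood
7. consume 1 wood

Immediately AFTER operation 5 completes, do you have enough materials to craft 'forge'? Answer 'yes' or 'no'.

After 1 (gather 2 sulfur): sulfur=2
After 2 (consume 2 sulfur): (empty)
After 3 (gather 1 ivory): ivory=1
After 4 (gather 2 ivory): ivory=3
After 5 (consume 1 ivory): ivory=2

Answer: no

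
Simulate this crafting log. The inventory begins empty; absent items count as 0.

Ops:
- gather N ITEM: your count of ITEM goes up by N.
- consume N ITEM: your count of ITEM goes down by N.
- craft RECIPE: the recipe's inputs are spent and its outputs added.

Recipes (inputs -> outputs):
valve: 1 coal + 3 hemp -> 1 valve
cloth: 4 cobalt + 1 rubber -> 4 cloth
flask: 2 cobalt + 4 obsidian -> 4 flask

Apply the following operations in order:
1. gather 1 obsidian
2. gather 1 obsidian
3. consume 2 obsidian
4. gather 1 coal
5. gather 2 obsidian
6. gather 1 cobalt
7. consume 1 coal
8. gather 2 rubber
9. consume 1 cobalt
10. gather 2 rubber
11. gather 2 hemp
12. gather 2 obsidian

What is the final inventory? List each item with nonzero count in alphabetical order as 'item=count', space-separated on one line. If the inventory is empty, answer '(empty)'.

After 1 (gather 1 obsidian): obsidian=1
After 2 (gather 1 obsidian): obsidian=2
After 3 (consume 2 obsidian): (empty)
After 4 (gather 1 coal): coal=1
After 5 (gather 2 obsidian): coal=1 obsidian=2
After 6 (gather 1 cobalt): coal=1 cobalt=1 obsidian=2
After 7 (consume 1 coal): cobalt=1 obsidian=2
After 8 (gather 2 rubber): cobalt=1 obsidian=2 rubber=2
After 9 (consume 1 cobalt): obsidian=2 rubber=2
After 10 (gather 2 rubber): obsidian=2 rubber=4
After 11 (gather 2 hemp): hemp=2 obsidian=2 rubber=4
After 12 (gather 2 obsidian): hemp=2 obsidian=4 rubber=4

Answer: hemp=2 obsidian=4 rubber=4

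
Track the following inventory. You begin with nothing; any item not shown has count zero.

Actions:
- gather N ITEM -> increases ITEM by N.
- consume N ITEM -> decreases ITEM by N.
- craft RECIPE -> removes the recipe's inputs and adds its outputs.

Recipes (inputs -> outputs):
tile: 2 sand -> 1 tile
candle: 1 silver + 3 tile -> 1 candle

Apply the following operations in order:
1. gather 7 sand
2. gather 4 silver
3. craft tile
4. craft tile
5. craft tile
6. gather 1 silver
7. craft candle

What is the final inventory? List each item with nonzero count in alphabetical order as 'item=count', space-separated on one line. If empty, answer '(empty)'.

Answer: candle=1 sand=1 silver=4

Derivation:
After 1 (gather 7 sand): sand=7
After 2 (gather 4 silver): sand=7 silver=4
After 3 (craft tile): sand=5 silver=4 tile=1
After 4 (craft tile): sand=3 silver=4 tile=2
After 5 (craft tile): sand=1 silver=4 tile=3
After 6 (gather 1 silver): sand=1 silver=5 tile=3
After 7 (craft candle): candle=1 sand=1 silver=4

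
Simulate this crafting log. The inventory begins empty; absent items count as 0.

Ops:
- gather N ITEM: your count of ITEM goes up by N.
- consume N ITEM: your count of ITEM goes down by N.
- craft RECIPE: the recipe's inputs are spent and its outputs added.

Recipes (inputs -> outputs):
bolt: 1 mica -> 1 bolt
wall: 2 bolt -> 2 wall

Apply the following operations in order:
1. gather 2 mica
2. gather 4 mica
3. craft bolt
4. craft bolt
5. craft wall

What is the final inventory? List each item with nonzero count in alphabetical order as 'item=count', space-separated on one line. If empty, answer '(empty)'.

After 1 (gather 2 mica): mica=2
After 2 (gather 4 mica): mica=6
After 3 (craft bolt): bolt=1 mica=5
After 4 (craft bolt): bolt=2 mica=4
After 5 (craft wall): mica=4 wall=2

Answer: mica=4 wall=2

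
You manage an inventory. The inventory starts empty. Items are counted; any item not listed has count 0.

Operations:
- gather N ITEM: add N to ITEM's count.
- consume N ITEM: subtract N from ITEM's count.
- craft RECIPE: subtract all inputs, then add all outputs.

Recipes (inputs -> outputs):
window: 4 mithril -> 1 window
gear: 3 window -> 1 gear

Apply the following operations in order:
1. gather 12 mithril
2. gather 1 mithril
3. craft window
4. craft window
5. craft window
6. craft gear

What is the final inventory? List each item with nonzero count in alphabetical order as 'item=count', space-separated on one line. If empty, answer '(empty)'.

Answer: gear=1 mithril=1

Derivation:
After 1 (gather 12 mithril): mithril=12
After 2 (gather 1 mithril): mithril=13
After 3 (craft window): mithril=9 window=1
After 4 (craft window): mithril=5 window=2
After 5 (craft window): mithril=1 window=3
After 6 (craft gear): gear=1 mithril=1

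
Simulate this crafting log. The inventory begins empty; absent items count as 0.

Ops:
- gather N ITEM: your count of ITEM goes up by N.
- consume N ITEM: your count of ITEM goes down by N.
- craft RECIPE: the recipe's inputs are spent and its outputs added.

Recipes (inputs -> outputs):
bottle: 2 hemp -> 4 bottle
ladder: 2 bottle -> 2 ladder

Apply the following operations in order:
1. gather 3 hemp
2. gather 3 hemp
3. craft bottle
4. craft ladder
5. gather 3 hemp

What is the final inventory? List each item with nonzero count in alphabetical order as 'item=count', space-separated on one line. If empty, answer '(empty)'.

After 1 (gather 3 hemp): hemp=3
After 2 (gather 3 hemp): hemp=6
After 3 (craft bottle): bottle=4 hemp=4
After 4 (craft ladder): bottle=2 hemp=4 ladder=2
After 5 (gather 3 hemp): bottle=2 hemp=7 ladder=2

Answer: bottle=2 hemp=7 ladder=2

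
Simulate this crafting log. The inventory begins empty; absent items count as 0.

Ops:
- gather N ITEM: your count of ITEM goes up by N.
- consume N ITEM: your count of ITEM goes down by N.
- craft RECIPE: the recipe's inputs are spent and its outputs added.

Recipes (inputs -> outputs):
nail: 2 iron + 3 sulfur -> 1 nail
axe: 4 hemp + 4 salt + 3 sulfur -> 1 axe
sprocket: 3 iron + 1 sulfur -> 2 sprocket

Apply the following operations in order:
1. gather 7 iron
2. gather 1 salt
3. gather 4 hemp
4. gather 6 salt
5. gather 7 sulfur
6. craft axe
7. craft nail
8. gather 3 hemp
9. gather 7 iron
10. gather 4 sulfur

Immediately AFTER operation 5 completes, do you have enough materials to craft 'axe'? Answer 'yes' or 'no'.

After 1 (gather 7 iron): iron=7
After 2 (gather 1 salt): iron=7 salt=1
After 3 (gather 4 hemp): hemp=4 iron=7 salt=1
After 4 (gather 6 salt): hemp=4 iron=7 salt=7
After 5 (gather 7 sulfur): hemp=4 iron=7 salt=7 sulfur=7

Answer: yes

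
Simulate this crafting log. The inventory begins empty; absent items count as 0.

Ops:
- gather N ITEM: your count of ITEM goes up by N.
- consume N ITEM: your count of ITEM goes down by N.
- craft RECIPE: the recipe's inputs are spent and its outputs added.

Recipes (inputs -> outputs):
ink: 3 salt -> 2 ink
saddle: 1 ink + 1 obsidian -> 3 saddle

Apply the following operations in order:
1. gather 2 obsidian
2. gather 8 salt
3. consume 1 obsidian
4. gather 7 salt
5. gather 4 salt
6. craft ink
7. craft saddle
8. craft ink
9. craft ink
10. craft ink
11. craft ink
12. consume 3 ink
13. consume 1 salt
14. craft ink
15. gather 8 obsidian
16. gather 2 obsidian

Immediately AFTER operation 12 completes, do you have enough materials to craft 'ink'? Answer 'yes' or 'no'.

Answer: yes

Derivation:
After 1 (gather 2 obsidian): obsidian=2
After 2 (gather 8 salt): obsidian=2 salt=8
After 3 (consume 1 obsidian): obsidian=1 salt=8
After 4 (gather 7 salt): obsidian=1 salt=15
After 5 (gather 4 salt): obsidian=1 salt=19
After 6 (craft ink): ink=2 obsidian=1 salt=16
After 7 (craft saddle): ink=1 saddle=3 salt=16
After 8 (craft ink): ink=3 saddle=3 salt=13
After 9 (craft ink): ink=5 saddle=3 salt=10
After 10 (craft ink): ink=7 saddle=3 salt=7
After 11 (craft ink): ink=9 saddle=3 salt=4
After 12 (consume 3 ink): ink=6 saddle=3 salt=4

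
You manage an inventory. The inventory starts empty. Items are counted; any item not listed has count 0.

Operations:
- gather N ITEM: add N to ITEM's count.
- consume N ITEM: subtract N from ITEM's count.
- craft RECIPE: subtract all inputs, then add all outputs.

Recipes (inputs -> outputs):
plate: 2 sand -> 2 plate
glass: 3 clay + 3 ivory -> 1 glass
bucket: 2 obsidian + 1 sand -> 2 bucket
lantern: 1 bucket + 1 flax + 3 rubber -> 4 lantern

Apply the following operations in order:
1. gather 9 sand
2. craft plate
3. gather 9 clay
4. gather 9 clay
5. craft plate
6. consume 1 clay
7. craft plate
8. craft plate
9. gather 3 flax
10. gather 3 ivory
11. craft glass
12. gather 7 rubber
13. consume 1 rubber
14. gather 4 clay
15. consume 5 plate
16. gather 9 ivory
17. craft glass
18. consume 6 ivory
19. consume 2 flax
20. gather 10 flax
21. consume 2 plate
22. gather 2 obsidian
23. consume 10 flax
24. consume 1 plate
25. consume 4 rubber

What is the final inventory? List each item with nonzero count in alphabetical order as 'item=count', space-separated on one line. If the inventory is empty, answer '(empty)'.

Answer: clay=15 flax=1 glass=2 obsidian=2 rubber=2 sand=1

Derivation:
After 1 (gather 9 sand): sand=9
After 2 (craft plate): plate=2 sand=7
After 3 (gather 9 clay): clay=9 plate=2 sand=7
After 4 (gather 9 clay): clay=18 plate=2 sand=7
After 5 (craft plate): clay=18 plate=4 sand=5
After 6 (consume 1 clay): clay=17 plate=4 sand=5
After 7 (craft plate): clay=17 plate=6 sand=3
After 8 (craft plate): clay=17 plate=8 sand=1
After 9 (gather 3 flax): clay=17 flax=3 plate=8 sand=1
After 10 (gather 3 ivory): clay=17 flax=3 ivory=3 plate=8 sand=1
After 11 (craft glass): clay=14 flax=3 glass=1 plate=8 sand=1
After 12 (gather 7 rubber): clay=14 flax=3 glass=1 plate=8 rubber=7 sand=1
After 13 (consume 1 rubber): clay=14 flax=3 glass=1 plate=8 rubber=6 sand=1
After 14 (gather 4 clay): clay=18 flax=3 glass=1 plate=8 rubber=6 sand=1
After 15 (consume 5 plate): clay=18 flax=3 glass=1 plate=3 rubber=6 sand=1
After 16 (gather 9 ivory): clay=18 flax=3 glass=1 ivory=9 plate=3 rubber=6 sand=1
After 17 (craft glass): clay=15 flax=3 glass=2 ivory=6 plate=3 rubber=6 sand=1
After 18 (consume 6 ivory): clay=15 flax=3 glass=2 plate=3 rubber=6 sand=1
After 19 (consume 2 flax): clay=15 flax=1 glass=2 plate=3 rubber=6 sand=1
After 20 (gather 10 flax): clay=15 flax=11 glass=2 plate=3 rubber=6 sand=1
After 21 (consume 2 plate): clay=15 flax=11 glass=2 plate=1 rubber=6 sand=1
After 22 (gather 2 obsidian): clay=15 flax=11 glass=2 obsidian=2 plate=1 rubber=6 sand=1
After 23 (consume 10 flax): clay=15 flax=1 glass=2 obsidian=2 plate=1 rubber=6 sand=1
After 24 (consume 1 plate): clay=15 flax=1 glass=2 obsidian=2 rubber=6 sand=1
After 25 (consume 4 rubber): clay=15 flax=1 glass=2 obsidian=2 rubber=2 sand=1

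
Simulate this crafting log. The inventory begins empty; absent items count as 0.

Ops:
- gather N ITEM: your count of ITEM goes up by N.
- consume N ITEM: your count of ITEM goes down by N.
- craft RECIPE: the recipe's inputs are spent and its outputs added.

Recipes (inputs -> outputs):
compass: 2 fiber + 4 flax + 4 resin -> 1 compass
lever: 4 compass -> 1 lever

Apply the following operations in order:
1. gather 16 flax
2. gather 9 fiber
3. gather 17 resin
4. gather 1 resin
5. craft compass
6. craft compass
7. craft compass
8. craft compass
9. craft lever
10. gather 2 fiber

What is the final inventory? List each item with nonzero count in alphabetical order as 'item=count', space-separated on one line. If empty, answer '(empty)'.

After 1 (gather 16 flax): flax=16
After 2 (gather 9 fiber): fiber=9 flax=16
After 3 (gather 17 resin): fiber=9 flax=16 resin=17
After 4 (gather 1 resin): fiber=9 flax=16 resin=18
After 5 (craft compass): compass=1 fiber=7 flax=12 resin=14
After 6 (craft compass): compass=2 fiber=5 flax=8 resin=10
After 7 (craft compass): compass=3 fiber=3 flax=4 resin=6
After 8 (craft compass): compass=4 fiber=1 resin=2
After 9 (craft lever): fiber=1 lever=1 resin=2
After 10 (gather 2 fiber): fiber=3 lever=1 resin=2

Answer: fiber=3 lever=1 resin=2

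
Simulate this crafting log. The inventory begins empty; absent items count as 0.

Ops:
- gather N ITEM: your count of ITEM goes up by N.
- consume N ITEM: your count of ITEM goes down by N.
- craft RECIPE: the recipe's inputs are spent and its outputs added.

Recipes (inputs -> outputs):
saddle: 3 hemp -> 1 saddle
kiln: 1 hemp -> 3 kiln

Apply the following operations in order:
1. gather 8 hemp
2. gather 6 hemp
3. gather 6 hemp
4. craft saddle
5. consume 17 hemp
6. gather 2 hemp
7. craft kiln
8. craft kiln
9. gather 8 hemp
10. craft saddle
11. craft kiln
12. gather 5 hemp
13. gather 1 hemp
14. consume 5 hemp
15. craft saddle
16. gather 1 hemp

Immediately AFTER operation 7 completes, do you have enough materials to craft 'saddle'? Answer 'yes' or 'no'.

After 1 (gather 8 hemp): hemp=8
After 2 (gather 6 hemp): hemp=14
After 3 (gather 6 hemp): hemp=20
After 4 (craft saddle): hemp=17 saddle=1
After 5 (consume 17 hemp): saddle=1
After 6 (gather 2 hemp): hemp=2 saddle=1
After 7 (craft kiln): hemp=1 kiln=3 saddle=1

Answer: no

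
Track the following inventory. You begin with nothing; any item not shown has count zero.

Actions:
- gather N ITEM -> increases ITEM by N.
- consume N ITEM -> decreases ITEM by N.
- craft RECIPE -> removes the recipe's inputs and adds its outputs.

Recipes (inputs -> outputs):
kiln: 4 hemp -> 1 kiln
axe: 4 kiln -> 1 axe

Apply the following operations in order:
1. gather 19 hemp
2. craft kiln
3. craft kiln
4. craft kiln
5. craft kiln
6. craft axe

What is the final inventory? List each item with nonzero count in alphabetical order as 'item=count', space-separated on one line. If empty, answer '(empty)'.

After 1 (gather 19 hemp): hemp=19
After 2 (craft kiln): hemp=15 kiln=1
After 3 (craft kiln): hemp=11 kiln=2
After 4 (craft kiln): hemp=7 kiln=3
After 5 (craft kiln): hemp=3 kiln=4
After 6 (craft axe): axe=1 hemp=3

Answer: axe=1 hemp=3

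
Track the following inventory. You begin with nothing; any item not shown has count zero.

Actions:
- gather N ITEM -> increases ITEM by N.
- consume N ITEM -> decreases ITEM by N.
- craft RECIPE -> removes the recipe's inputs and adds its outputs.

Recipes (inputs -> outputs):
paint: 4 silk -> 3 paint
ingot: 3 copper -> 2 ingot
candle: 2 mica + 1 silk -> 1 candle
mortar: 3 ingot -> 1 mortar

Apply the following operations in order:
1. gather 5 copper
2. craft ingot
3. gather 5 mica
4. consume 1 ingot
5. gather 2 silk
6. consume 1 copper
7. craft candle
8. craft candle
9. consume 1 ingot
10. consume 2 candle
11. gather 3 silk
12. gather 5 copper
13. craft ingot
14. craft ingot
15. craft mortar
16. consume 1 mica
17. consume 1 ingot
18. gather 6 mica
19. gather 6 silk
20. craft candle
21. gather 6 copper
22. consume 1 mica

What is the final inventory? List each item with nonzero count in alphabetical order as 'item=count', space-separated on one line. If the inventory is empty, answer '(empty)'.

Answer: candle=1 copper=6 mica=3 mortar=1 silk=8

Derivation:
After 1 (gather 5 copper): copper=5
After 2 (craft ingot): copper=2 ingot=2
After 3 (gather 5 mica): copper=2 ingot=2 mica=5
After 4 (consume 1 ingot): copper=2 ingot=1 mica=5
After 5 (gather 2 silk): copper=2 ingot=1 mica=5 silk=2
After 6 (consume 1 copper): copper=1 ingot=1 mica=5 silk=2
After 7 (craft candle): candle=1 copper=1 ingot=1 mica=3 silk=1
After 8 (craft candle): candle=2 copper=1 ingot=1 mica=1
After 9 (consume 1 ingot): candle=2 copper=1 mica=1
After 10 (consume 2 candle): copper=1 mica=1
After 11 (gather 3 silk): copper=1 mica=1 silk=3
After 12 (gather 5 copper): copper=6 mica=1 silk=3
After 13 (craft ingot): copper=3 ingot=2 mica=1 silk=3
After 14 (craft ingot): ingot=4 mica=1 silk=3
After 15 (craft mortar): ingot=1 mica=1 mortar=1 silk=3
After 16 (consume 1 mica): ingot=1 mortar=1 silk=3
After 17 (consume 1 ingot): mortar=1 silk=3
After 18 (gather 6 mica): mica=6 mortar=1 silk=3
After 19 (gather 6 silk): mica=6 mortar=1 silk=9
After 20 (craft candle): candle=1 mica=4 mortar=1 silk=8
After 21 (gather 6 copper): candle=1 copper=6 mica=4 mortar=1 silk=8
After 22 (consume 1 mica): candle=1 copper=6 mica=3 mortar=1 silk=8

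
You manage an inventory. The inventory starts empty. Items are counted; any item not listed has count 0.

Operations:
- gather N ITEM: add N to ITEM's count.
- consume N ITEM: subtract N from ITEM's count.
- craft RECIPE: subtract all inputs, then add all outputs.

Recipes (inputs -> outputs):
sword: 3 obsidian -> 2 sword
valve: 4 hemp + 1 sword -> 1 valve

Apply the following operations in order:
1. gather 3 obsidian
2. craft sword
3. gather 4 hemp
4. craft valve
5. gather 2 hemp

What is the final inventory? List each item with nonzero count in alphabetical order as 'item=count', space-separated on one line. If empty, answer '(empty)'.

After 1 (gather 3 obsidian): obsidian=3
After 2 (craft sword): sword=2
After 3 (gather 4 hemp): hemp=4 sword=2
After 4 (craft valve): sword=1 valve=1
After 5 (gather 2 hemp): hemp=2 sword=1 valve=1

Answer: hemp=2 sword=1 valve=1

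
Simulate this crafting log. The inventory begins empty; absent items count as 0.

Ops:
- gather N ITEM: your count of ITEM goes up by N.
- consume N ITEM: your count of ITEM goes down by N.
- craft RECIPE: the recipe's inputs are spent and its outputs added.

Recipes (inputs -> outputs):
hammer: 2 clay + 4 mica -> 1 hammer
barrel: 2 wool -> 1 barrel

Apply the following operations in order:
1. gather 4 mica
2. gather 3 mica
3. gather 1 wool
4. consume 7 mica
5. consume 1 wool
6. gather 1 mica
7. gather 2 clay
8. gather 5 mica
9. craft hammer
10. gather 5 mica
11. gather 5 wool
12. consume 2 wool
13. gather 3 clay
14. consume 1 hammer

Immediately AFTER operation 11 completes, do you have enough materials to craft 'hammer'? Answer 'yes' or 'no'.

Answer: no

Derivation:
After 1 (gather 4 mica): mica=4
After 2 (gather 3 mica): mica=7
After 3 (gather 1 wool): mica=7 wool=1
After 4 (consume 7 mica): wool=1
After 5 (consume 1 wool): (empty)
After 6 (gather 1 mica): mica=1
After 7 (gather 2 clay): clay=2 mica=1
After 8 (gather 5 mica): clay=2 mica=6
After 9 (craft hammer): hammer=1 mica=2
After 10 (gather 5 mica): hammer=1 mica=7
After 11 (gather 5 wool): hammer=1 mica=7 wool=5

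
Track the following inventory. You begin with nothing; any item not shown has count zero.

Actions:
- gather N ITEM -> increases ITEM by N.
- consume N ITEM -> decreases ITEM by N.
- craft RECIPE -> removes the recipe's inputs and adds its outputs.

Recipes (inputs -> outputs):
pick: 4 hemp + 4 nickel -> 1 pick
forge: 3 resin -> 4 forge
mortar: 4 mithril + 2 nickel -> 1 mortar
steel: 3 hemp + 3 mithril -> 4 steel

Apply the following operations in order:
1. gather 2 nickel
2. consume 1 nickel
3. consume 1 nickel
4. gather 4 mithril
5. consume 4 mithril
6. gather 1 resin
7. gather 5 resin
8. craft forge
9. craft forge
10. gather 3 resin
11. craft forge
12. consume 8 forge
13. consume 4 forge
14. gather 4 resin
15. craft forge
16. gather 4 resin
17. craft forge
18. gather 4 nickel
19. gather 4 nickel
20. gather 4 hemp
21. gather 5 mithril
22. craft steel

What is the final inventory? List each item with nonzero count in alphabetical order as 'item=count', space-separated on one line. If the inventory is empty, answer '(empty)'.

After 1 (gather 2 nickel): nickel=2
After 2 (consume 1 nickel): nickel=1
After 3 (consume 1 nickel): (empty)
After 4 (gather 4 mithril): mithril=4
After 5 (consume 4 mithril): (empty)
After 6 (gather 1 resin): resin=1
After 7 (gather 5 resin): resin=6
After 8 (craft forge): forge=4 resin=3
After 9 (craft forge): forge=8
After 10 (gather 3 resin): forge=8 resin=3
After 11 (craft forge): forge=12
After 12 (consume 8 forge): forge=4
After 13 (consume 4 forge): (empty)
After 14 (gather 4 resin): resin=4
After 15 (craft forge): forge=4 resin=1
After 16 (gather 4 resin): forge=4 resin=5
After 17 (craft forge): forge=8 resin=2
After 18 (gather 4 nickel): forge=8 nickel=4 resin=2
After 19 (gather 4 nickel): forge=8 nickel=8 resin=2
After 20 (gather 4 hemp): forge=8 hemp=4 nickel=8 resin=2
After 21 (gather 5 mithril): forge=8 hemp=4 mithril=5 nickel=8 resin=2
After 22 (craft steel): forge=8 hemp=1 mithril=2 nickel=8 resin=2 steel=4

Answer: forge=8 hemp=1 mithril=2 nickel=8 resin=2 steel=4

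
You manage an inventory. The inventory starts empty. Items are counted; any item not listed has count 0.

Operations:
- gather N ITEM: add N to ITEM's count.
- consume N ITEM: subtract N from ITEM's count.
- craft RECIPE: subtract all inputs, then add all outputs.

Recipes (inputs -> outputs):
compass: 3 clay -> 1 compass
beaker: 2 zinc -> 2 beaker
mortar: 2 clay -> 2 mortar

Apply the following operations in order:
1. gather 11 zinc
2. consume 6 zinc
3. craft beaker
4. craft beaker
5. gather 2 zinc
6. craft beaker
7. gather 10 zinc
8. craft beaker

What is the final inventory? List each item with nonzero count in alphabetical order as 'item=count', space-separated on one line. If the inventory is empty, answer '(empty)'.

After 1 (gather 11 zinc): zinc=11
After 2 (consume 6 zinc): zinc=5
After 3 (craft beaker): beaker=2 zinc=3
After 4 (craft beaker): beaker=4 zinc=1
After 5 (gather 2 zinc): beaker=4 zinc=3
After 6 (craft beaker): beaker=6 zinc=1
After 7 (gather 10 zinc): beaker=6 zinc=11
After 8 (craft beaker): beaker=8 zinc=9

Answer: beaker=8 zinc=9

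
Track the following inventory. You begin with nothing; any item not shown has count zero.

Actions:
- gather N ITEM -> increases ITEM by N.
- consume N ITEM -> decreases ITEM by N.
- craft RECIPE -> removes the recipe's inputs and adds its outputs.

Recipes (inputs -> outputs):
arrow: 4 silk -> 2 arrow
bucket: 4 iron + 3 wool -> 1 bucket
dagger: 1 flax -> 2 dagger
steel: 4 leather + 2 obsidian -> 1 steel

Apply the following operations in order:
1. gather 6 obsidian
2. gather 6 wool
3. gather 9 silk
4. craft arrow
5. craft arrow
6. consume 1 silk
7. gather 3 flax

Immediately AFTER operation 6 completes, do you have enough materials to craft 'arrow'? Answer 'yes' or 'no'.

After 1 (gather 6 obsidian): obsidian=6
After 2 (gather 6 wool): obsidian=6 wool=6
After 3 (gather 9 silk): obsidian=6 silk=9 wool=6
After 4 (craft arrow): arrow=2 obsidian=6 silk=5 wool=6
After 5 (craft arrow): arrow=4 obsidian=6 silk=1 wool=6
After 6 (consume 1 silk): arrow=4 obsidian=6 wool=6

Answer: no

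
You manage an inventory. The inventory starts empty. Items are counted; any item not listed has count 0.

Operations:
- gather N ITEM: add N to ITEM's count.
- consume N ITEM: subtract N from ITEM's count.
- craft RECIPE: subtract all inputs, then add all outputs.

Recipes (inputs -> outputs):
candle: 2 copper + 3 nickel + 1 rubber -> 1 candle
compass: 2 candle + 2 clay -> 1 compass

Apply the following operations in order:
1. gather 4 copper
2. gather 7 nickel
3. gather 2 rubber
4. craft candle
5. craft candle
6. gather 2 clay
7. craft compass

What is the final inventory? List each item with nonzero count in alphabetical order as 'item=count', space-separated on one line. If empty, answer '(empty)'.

After 1 (gather 4 copper): copper=4
After 2 (gather 7 nickel): copper=4 nickel=7
After 3 (gather 2 rubber): copper=4 nickel=7 rubber=2
After 4 (craft candle): candle=1 copper=2 nickel=4 rubber=1
After 5 (craft candle): candle=2 nickel=1
After 6 (gather 2 clay): candle=2 clay=2 nickel=1
After 7 (craft compass): compass=1 nickel=1

Answer: compass=1 nickel=1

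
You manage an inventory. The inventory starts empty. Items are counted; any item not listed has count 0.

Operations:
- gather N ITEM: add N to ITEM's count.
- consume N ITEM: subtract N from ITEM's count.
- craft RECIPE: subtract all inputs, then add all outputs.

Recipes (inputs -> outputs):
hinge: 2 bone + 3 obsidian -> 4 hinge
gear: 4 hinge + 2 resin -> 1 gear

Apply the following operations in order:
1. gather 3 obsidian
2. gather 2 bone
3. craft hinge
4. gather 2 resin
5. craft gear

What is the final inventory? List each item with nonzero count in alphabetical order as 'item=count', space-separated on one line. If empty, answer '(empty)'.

Answer: gear=1

Derivation:
After 1 (gather 3 obsidian): obsidian=3
After 2 (gather 2 bone): bone=2 obsidian=3
After 3 (craft hinge): hinge=4
After 4 (gather 2 resin): hinge=4 resin=2
After 5 (craft gear): gear=1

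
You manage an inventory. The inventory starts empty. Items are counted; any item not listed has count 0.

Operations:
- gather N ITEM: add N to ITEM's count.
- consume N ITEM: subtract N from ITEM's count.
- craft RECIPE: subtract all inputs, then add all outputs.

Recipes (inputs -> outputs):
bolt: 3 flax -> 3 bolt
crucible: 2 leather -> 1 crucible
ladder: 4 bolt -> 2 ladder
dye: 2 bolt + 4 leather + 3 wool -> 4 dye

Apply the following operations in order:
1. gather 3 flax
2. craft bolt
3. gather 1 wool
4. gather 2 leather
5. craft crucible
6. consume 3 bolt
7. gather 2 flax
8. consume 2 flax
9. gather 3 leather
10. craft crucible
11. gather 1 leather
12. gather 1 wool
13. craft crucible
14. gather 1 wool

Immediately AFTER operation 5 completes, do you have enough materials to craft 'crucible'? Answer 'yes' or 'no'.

After 1 (gather 3 flax): flax=3
After 2 (craft bolt): bolt=3
After 3 (gather 1 wool): bolt=3 wool=1
After 4 (gather 2 leather): bolt=3 leather=2 wool=1
After 5 (craft crucible): bolt=3 crucible=1 wool=1

Answer: no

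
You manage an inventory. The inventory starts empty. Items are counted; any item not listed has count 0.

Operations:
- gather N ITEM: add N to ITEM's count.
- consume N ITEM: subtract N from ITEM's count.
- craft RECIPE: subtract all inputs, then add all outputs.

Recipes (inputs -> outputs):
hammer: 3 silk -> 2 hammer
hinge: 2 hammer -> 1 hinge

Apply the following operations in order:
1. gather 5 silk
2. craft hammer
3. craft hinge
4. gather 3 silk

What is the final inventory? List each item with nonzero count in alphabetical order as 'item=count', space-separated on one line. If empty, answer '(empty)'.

Answer: hinge=1 silk=5

Derivation:
After 1 (gather 5 silk): silk=5
After 2 (craft hammer): hammer=2 silk=2
After 3 (craft hinge): hinge=1 silk=2
After 4 (gather 3 silk): hinge=1 silk=5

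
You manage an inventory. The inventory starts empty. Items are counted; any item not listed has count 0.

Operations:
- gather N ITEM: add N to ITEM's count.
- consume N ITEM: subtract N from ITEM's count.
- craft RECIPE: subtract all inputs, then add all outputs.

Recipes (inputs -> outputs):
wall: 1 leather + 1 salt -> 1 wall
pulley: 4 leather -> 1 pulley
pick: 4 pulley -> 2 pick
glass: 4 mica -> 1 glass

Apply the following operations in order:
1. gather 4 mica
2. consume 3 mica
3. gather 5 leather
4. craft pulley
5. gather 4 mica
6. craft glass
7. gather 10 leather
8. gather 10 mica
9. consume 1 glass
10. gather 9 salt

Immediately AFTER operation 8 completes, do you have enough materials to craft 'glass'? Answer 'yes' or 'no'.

Answer: yes

Derivation:
After 1 (gather 4 mica): mica=4
After 2 (consume 3 mica): mica=1
After 3 (gather 5 leather): leather=5 mica=1
After 4 (craft pulley): leather=1 mica=1 pulley=1
After 5 (gather 4 mica): leather=1 mica=5 pulley=1
After 6 (craft glass): glass=1 leather=1 mica=1 pulley=1
After 7 (gather 10 leather): glass=1 leather=11 mica=1 pulley=1
After 8 (gather 10 mica): glass=1 leather=11 mica=11 pulley=1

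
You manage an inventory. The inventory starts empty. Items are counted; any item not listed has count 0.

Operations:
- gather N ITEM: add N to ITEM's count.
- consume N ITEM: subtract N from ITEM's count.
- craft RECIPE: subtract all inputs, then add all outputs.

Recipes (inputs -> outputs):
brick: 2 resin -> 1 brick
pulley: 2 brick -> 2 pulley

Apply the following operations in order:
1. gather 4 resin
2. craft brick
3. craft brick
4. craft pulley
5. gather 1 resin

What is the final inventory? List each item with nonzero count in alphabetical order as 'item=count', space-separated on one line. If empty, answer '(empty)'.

After 1 (gather 4 resin): resin=4
After 2 (craft brick): brick=1 resin=2
After 3 (craft brick): brick=2
After 4 (craft pulley): pulley=2
After 5 (gather 1 resin): pulley=2 resin=1

Answer: pulley=2 resin=1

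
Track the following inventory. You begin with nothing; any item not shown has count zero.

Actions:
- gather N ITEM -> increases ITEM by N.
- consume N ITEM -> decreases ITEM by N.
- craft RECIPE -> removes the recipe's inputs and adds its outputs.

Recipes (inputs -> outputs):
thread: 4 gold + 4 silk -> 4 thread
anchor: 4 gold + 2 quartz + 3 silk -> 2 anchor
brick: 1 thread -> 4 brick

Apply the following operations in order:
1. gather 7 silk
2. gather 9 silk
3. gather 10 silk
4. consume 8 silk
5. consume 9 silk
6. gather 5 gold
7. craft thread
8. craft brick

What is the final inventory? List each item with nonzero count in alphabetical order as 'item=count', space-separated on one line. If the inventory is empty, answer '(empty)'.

After 1 (gather 7 silk): silk=7
After 2 (gather 9 silk): silk=16
After 3 (gather 10 silk): silk=26
After 4 (consume 8 silk): silk=18
After 5 (consume 9 silk): silk=9
After 6 (gather 5 gold): gold=5 silk=9
After 7 (craft thread): gold=1 silk=5 thread=4
After 8 (craft brick): brick=4 gold=1 silk=5 thread=3

Answer: brick=4 gold=1 silk=5 thread=3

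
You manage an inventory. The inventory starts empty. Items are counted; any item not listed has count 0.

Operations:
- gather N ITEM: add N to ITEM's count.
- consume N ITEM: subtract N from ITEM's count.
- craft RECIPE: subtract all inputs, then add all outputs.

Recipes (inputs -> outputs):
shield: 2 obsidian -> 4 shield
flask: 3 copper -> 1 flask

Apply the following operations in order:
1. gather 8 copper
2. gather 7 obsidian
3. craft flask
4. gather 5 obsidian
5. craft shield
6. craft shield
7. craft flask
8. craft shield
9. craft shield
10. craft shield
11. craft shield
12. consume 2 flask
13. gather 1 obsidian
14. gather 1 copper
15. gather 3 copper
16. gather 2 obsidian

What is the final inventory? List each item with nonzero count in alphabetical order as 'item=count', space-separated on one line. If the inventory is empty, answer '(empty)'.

Answer: copper=6 obsidian=3 shield=24

Derivation:
After 1 (gather 8 copper): copper=8
After 2 (gather 7 obsidian): copper=8 obsidian=7
After 3 (craft flask): copper=5 flask=1 obsidian=7
After 4 (gather 5 obsidian): copper=5 flask=1 obsidian=12
After 5 (craft shield): copper=5 flask=1 obsidian=10 shield=4
After 6 (craft shield): copper=5 flask=1 obsidian=8 shield=8
After 7 (craft flask): copper=2 flask=2 obsidian=8 shield=8
After 8 (craft shield): copper=2 flask=2 obsidian=6 shield=12
After 9 (craft shield): copper=2 flask=2 obsidian=4 shield=16
After 10 (craft shield): copper=2 flask=2 obsidian=2 shield=20
After 11 (craft shield): copper=2 flask=2 shield=24
After 12 (consume 2 flask): copper=2 shield=24
After 13 (gather 1 obsidian): copper=2 obsidian=1 shield=24
After 14 (gather 1 copper): copper=3 obsidian=1 shield=24
After 15 (gather 3 copper): copper=6 obsidian=1 shield=24
After 16 (gather 2 obsidian): copper=6 obsidian=3 shield=24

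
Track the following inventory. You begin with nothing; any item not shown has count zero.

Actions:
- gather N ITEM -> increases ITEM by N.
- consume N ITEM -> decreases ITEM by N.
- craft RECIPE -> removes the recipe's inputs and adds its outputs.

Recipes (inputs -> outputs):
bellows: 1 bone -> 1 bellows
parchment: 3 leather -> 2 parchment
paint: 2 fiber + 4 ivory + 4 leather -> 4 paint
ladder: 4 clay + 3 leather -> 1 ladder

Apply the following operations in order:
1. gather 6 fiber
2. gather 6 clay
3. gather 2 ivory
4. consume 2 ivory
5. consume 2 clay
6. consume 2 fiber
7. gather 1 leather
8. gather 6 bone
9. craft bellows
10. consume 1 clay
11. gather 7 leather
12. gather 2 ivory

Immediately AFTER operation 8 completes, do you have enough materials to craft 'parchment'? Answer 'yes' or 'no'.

After 1 (gather 6 fiber): fiber=6
After 2 (gather 6 clay): clay=6 fiber=6
After 3 (gather 2 ivory): clay=6 fiber=6 ivory=2
After 4 (consume 2 ivory): clay=6 fiber=6
After 5 (consume 2 clay): clay=4 fiber=6
After 6 (consume 2 fiber): clay=4 fiber=4
After 7 (gather 1 leather): clay=4 fiber=4 leather=1
After 8 (gather 6 bone): bone=6 clay=4 fiber=4 leather=1

Answer: no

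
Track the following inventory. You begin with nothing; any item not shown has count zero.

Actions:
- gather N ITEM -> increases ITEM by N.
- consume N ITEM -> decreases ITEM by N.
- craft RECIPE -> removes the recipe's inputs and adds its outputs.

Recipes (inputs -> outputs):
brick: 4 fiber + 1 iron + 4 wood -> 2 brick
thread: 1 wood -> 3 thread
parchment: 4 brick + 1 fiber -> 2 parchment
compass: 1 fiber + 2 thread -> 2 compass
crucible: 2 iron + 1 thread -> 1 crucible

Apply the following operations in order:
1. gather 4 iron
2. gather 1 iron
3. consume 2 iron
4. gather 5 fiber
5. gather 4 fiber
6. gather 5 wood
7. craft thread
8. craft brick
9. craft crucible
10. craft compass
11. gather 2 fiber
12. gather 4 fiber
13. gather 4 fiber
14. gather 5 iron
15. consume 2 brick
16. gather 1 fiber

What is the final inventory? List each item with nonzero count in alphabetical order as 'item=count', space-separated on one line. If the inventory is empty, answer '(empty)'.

After 1 (gather 4 iron): iron=4
After 2 (gather 1 iron): iron=5
After 3 (consume 2 iron): iron=3
After 4 (gather 5 fiber): fiber=5 iron=3
After 5 (gather 4 fiber): fiber=9 iron=3
After 6 (gather 5 wood): fiber=9 iron=3 wood=5
After 7 (craft thread): fiber=9 iron=3 thread=3 wood=4
After 8 (craft brick): brick=2 fiber=5 iron=2 thread=3
After 9 (craft crucible): brick=2 crucible=1 fiber=5 thread=2
After 10 (craft compass): brick=2 compass=2 crucible=1 fiber=4
After 11 (gather 2 fiber): brick=2 compass=2 crucible=1 fiber=6
After 12 (gather 4 fiber): brick=2 compass=2 crucible=1 fiber=10
After 13 (gather 4 fiber): brick=2 compass=2 crucible=1 fiber=14
After 14 (gather 5 iron): brick=2 compass=2 crucible=1 fiber=14 iron=5
After 15 (consume 2 brick): compass=2 crucible=1 fiber=14 iron=5
After 16 (gather 1 fiber): compass=2 crucible=1 fiber=15 iron=5

Answer: compass=2 crucible=1 fiber=15 iron=5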